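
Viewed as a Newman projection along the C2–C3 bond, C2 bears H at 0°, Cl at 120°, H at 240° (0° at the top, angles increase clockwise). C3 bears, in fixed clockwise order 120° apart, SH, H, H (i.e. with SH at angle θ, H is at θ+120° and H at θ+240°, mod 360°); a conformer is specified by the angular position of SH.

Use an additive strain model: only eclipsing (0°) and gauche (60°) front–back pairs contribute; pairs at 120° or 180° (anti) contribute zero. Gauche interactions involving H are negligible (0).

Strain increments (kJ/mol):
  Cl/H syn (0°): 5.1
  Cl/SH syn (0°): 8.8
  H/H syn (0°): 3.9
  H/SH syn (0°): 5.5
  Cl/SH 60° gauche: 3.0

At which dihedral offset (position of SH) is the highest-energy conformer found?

SH at 0° (eclipsed): H–SH eclipsed, Cl–H eclipsed, H–H eclipsed; 5.5 + 5.1 + 3.9 = 14.5 kJ/mol.
SH at 60° (staggered): Cl–SH gauche; 3.0 = 3.0 kJ/mol.
SH at 120° (eclipsed): H–H eclipsed, Cl–SH eclipsed, H–H eclipsed; 3.9 + 8.8 + 3.9 = 16.6 kJ/mol.
SH at 180° (staggered): Cl–SH gauche; 3.0 = 3.0 kJ/mol.
SH at 240° (eclipsed): H–H eclipsed, Cl–H eclipsed, H–SH eclipsed; 3.9 + 5.1 + 5.5 = 14.5 kJ/mol.
SH at 300° (staggered): no non-H gauche contacts → 0.0 kJ/mol.
The maximum (16.6 kJ/mol) occurs with SH at 120°.

120°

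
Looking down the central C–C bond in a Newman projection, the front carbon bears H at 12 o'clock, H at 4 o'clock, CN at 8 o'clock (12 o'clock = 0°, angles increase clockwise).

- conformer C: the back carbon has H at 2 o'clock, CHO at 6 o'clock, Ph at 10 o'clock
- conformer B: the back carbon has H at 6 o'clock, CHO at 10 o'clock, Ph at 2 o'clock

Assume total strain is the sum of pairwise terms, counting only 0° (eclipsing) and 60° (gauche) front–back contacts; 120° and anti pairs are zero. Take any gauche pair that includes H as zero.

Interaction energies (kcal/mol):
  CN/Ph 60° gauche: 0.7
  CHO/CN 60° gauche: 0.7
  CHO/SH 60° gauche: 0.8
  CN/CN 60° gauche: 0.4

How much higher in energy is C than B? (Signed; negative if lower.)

+0.7 kcal/mol

C (staggered): CN–CHO gauche, CN–Ph gauche; 0.7 + 0.7 = 1.4 kcal/mol.
B (staggered): CN–CHO gauche; 0.7 = 0.7 kcal/mol.
E(C) − E(B) = 1.4 − 0.7 = +0.7 kcal/mol.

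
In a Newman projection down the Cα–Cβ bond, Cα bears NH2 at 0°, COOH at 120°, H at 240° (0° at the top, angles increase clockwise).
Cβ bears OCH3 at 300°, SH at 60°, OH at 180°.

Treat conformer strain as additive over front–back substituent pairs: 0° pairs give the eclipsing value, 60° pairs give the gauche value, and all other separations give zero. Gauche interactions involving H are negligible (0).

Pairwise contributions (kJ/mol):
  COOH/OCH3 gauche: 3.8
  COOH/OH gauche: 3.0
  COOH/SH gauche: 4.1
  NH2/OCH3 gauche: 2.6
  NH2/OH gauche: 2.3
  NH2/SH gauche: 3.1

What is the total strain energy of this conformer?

This conformer (staggered): NH2–OCH3 gauche, NH2–SH gauche, COOH–SH gauche, COOH–OH gauche; 2.6 + 3.1 + 4.1 + 3.0 = 12.8 kJ/mol.

12.8 kJ/mol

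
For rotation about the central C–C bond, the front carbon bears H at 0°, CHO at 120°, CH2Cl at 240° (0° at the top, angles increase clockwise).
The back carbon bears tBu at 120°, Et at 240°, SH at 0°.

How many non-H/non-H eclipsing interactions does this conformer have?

Non-H eclipsing pairs: CHO(120°)/tBu(120°); CH2Cl(240°)/Et(240°) — 2 interactions.

2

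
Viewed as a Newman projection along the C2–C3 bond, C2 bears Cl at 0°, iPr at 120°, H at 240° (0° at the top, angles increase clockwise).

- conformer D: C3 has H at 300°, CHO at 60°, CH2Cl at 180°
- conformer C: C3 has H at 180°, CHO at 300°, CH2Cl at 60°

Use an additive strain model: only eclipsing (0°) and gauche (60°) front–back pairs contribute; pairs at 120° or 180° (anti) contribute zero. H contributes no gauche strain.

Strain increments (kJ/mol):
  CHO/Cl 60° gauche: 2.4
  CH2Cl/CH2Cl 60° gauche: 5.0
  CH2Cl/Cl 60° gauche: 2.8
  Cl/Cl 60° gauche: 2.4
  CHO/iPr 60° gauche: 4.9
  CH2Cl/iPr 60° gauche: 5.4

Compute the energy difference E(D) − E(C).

D (staggered): Cl–CHO gauche, iPr–CHO gauche, iPr–CH2Cl gauche; 2.4 + 4.9 + 5.4 = 12.7 kJ/mol.
C (staggered): Cl–CHO gauche, Cl–CH2Cl gauche, iPr–CH2Cl gauche; 2.4 + 2.8 + 5.4 = 10.6 kJ/mol.
E(D) − E(C) = 12.7 − 10.6 = +2.1 kJ/mol.

+2.1 kJ/mol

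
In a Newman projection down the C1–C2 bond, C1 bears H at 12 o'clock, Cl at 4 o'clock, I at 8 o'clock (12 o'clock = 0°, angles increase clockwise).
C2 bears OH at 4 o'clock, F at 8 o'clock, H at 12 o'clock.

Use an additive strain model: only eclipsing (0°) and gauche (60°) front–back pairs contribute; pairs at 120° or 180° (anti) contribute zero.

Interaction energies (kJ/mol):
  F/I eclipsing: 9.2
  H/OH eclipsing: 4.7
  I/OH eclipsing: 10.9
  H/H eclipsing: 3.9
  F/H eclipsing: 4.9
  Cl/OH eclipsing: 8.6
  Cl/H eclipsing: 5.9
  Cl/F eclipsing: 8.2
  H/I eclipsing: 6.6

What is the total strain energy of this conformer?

This conformer (eclipsed): H(0°)/H(0°) eclipsed 3.9; Cl(120°)/OH(120°) eclipsed 8.6; I(240°)/F(240°) eclipsed 9.2 → 21.7 kJ/mol.

21.7 kJ/mol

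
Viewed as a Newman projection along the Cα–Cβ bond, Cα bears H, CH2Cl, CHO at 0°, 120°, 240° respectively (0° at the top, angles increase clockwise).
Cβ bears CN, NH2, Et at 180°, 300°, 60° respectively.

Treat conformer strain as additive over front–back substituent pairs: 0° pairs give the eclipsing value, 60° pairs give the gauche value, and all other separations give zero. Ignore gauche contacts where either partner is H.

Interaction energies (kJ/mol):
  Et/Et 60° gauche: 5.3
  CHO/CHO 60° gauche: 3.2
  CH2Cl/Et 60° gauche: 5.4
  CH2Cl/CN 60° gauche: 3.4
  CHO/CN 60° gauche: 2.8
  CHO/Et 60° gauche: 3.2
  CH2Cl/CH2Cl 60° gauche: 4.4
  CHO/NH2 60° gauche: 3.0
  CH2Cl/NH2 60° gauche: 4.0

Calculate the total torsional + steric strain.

This conformer (staggered): CH2Cl(120°)/CN(180°) gauche 3.4; CH2Cl(120°)/Et(60°) gauche 5.4; CHO(240°)/CN(180°) gauche 2.8; CHO(240°)/NH2(300°) gauche 3.0 → 14.6 kJ/mol.

14.6 kJ/mol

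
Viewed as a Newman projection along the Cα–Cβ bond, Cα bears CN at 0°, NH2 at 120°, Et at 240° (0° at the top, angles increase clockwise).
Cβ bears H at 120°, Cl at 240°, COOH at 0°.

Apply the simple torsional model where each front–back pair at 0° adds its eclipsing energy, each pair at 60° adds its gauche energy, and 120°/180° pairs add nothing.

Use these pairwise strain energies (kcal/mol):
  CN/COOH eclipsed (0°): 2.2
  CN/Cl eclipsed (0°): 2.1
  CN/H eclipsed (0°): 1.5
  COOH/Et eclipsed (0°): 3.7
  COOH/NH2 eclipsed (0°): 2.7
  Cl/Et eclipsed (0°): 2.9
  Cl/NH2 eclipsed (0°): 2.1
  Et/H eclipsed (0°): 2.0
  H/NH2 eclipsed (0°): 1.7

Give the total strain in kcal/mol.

6.8 kcal/mol

This conformer is eclipsed. CN at 0° is eclipsed with COOH at 0° (2.2); NH2 at 120° is eclipsed with H at 120° (1.7); Et at 240° is eclipsed with Cl at 240° (2.9). Total 6.8 kcal/mol.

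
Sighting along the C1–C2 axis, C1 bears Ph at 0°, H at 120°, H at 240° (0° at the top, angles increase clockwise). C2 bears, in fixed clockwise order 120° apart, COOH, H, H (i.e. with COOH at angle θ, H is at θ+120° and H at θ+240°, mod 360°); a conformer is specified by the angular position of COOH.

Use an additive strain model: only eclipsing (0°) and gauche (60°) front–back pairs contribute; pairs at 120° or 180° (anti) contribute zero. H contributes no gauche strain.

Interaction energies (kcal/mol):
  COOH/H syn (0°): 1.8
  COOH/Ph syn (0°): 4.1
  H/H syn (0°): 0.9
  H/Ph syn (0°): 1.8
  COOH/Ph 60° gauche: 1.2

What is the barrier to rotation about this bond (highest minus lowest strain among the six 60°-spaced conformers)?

COOH at 0° is eclipsed. Ph at 0° is eclipsed with COOH at 0° (4.1); H at 120° is eclipsed with H at 120° (0.9); H at 240° is eclipsed with H at 240° (0.9). Total 5.9 kcal/mol.
COOH at 60° is staggered. Ph at 0° is gauche with COOH at 60° (1.2). Total 1.2 kcal/mol.
COOH at 120° is eclipsed. Ph at 0° is eclipsed with H at 0° (1.8); H at 120° is eclipsed with COOH at 120° (1.8); H at 240° is eclipsed with H at 240° (0.9). Total 4.5 kcal/mol.
COOH at 180° (staggered): no non-H gauche contacts → 0.0 kcal/mol.
COOH at 240° is eclipsed. Ph at 0° is eclipsed with H at 0° (1.8); H at 120° is eclipsed with H at 120° (0.9); H at 240° is eclipsed with COOH at 240° (1.8). Total 4.5 kcal/mol.
COOH at 300° is staggered. Ph at 0° is gauche with COOH at 300° (1.2). Total 1.2 kcal/mol.
Max at 0° (5.9 kcal/mol), min at 180° (0.0 kcal/mol); barrier = 5.9 kcal/mol.

5.9 kcal/mol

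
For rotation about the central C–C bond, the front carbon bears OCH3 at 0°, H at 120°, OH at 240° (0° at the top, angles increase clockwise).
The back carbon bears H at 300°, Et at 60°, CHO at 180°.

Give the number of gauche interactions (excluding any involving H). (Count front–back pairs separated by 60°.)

2

Non-H gauche pairs: OCH3(0°)/Et(60°); OH(240°)/CHO(180°) — 2 interactions.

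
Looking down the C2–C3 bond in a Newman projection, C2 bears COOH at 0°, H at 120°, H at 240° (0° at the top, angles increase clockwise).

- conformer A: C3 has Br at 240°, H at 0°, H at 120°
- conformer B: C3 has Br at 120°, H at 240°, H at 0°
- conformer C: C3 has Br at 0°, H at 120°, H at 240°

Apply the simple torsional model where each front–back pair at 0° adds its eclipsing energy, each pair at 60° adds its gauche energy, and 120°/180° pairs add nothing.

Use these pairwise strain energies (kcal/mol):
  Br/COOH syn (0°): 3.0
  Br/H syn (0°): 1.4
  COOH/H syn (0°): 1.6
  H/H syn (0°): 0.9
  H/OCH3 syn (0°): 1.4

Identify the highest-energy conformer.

A (eclipsed): COOH(0°)/H(0°) eclipsed 1.6; H(120°)/H(120°) eclipsed 0.9; H(240°)/Br(240°) eclipsed 1.4 → 3.9 kcal/mol.
B (eclipsed): COOH(0°)/H(0°) eclipsed 1.6; H(120°)/Br(120°) eclipsed 1.4; H(240°)/H(240°) eclipsed 0.9 → 3.9 kcal/mol.
C (eclipsed): COOH(0°)/Br(0°) eclipsed 3.0; H(120°)/H(120°) eclipsed 0.9; H(240°)/H(240°) eclipsed 0.9 → 4.8 kcal/mol.
C has the highest total (4.8 kcal/mol).

C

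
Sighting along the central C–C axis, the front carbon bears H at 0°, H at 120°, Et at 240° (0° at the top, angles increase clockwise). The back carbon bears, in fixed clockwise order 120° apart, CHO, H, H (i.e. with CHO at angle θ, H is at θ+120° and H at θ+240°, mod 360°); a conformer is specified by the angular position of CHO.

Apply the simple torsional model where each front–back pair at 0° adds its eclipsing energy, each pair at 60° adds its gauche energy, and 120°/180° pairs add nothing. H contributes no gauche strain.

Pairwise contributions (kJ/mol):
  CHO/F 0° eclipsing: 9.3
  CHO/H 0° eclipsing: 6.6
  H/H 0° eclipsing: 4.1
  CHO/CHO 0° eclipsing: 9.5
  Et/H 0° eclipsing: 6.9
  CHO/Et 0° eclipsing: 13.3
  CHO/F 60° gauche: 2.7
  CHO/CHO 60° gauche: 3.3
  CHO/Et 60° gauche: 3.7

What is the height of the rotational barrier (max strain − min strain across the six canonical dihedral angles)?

21.5 kJ/mol

CHO at 0° (eclipsed): H–CHO eclipsed, H–H eclipsed, Et–H eclipsed; 6.6 + 4.1 + 6.9 = 17.6 kJ/mol.
CHO at 60° (staggered): no non-H gauche contacts → 0.0 kJ/mol.
CHO at 120° (eclipsed): H–H eclipsed, H–CHO eclipsed, Et–H eclipsed; 4.1 + 6.6 + 6.9 = 17.6 kJ/mol.
CHO at 180° (staggered): Et–CHO gauche; 3.7 = 3.7 kJ/mol.
CHO at 240° (eclipsed): H–H eclipsed, H–H eclipsed, Et–CHO eclipsed; 4.1 + 4.1 + 13.3 = 21.5 kJ/mol.
CHO at 300° (staggered): Et–CHO gauche; 3.7 = 3.7 kJ/mol.
Max at 240° (21.5 kJ/mol), min at 60° (0.0 kJ/mol); barrier = 21.5 kJ/mol.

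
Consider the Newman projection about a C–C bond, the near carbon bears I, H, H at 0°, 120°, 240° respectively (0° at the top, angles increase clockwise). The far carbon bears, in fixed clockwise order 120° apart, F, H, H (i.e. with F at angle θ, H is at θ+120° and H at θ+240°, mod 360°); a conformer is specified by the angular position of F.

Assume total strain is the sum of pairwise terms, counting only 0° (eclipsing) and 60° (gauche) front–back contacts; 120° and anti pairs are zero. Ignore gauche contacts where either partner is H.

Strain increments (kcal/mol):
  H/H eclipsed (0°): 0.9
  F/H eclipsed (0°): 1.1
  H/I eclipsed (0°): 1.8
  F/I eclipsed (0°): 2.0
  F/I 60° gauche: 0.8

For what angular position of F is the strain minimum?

F at 0° (eclipsed): I(0°)/F(0°) eclipsed 2.0; H(120°)/H(120°) eclipsed 0.9; H(240°)/H(240°) eclipsed 0.9 → 3.8 kcal/mol.
F at 60° (staggered): I(0°)/F(60°) gauche 0.8 → 0.8 kcal/mol.
F at 120° (eclipsed): I(0°)/H(0°) eclipsed 1.8; H(120°)/F(120°) eclipsed 1.1; H(240°)/H(240°) eclipsed 0.9 → 3.8 kcal/mol.
F at 180° (staggered): no non-H gauche contacts → 0.0 kcal/mol.
F at 240° (eclipsed): I(0°)/H(0°) eclipsed 1.8; H(120°)/H(120°) eclipsed 0.9; H(240°)/F(240°) eclipsed 1.1 → 3.8 kcal/mol.
F at 300° (staggered): I(0°)/F(300°) gauche 0.8 → 0.8 kcal/mol.
The minimum (0.0 kcal/mol) occurs with F at 180°.

180°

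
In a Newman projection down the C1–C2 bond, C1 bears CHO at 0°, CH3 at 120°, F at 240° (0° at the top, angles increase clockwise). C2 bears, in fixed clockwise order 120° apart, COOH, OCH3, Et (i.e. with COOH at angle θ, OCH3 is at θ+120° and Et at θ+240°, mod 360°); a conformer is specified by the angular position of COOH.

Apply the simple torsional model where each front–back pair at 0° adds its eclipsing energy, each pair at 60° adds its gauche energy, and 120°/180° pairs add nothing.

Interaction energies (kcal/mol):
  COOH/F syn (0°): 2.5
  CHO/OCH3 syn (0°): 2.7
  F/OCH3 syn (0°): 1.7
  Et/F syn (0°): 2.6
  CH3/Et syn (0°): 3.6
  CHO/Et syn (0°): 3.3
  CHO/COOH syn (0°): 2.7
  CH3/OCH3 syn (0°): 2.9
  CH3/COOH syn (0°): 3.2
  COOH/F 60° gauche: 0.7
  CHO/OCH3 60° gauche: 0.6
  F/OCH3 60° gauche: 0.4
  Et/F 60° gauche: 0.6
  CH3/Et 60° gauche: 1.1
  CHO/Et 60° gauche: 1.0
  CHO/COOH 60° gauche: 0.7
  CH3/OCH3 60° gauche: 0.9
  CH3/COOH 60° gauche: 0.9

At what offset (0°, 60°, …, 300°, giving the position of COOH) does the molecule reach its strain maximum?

240°

COOH at 0° is eclipsed. CHO at 0° is eclipsed with COOH at 0° (2.7); CH3 at 120° is eclipsed with OCH3 at 120° (2.9); F at 240° is eclipsed with Et at 240° (2.6). Total 8.2 kcal/mol.
COOH at 60° is staggered. CHO at 0° is gauche with COOH at 60° (0.7); CHO at 0° is gauche with Et at 300° (1.0); CH3 at 120° is gauche with COOH at 60° (0.9); CH3 at 120° is gauche with OCH3 at 180° (0.9); F at 240° is gauche with OCH3 at 180° (0.4); F at 240° is gauche with Et at 300° (0.6). Total 4.5 kcal/mol.
COOH at 120° is eclipsed. CHO at 0° is eclipsed with Et at 0° (3.3); CH3 at 120° is eclipsed with COOH at 120° (3.2); F at 240° is eclipsed with OCH3 at 240° (1.7). Total 8.2 kcal/mol.
COOH at 180° is staggered. CHO at 0° is gauche with OCH3 at 300° (0.6); CHO at 0° is gauche with Et at 60° (1.0); CH3 at 120° is gauche with COOH at 180° (0.9); CH3 at 120° is gauche with Et at 60° (1.1); F at 240° is gauche with COOH at 180° (0.7); F at 240° is gauche with OCH3 at 300° (0.4). Total 4.7 kcal/mol.
COOH at 240° is eclipsed. CHO at 0° is eclipsed with OCH3 at 0° (2.7); CH3 at 120° is eclipsed with Et at 120° (3.6); F at 240° is eclipsed with COOH at 240° (2.5). Total 8.8 kcal/mol.
COOH at 300° is staggered. CHO at 0° is gauche with COOH at 300° (0.7); CHO at 0° is gauche with OCH3 at 60° (0.6); CH3 at 120° is gauche with OCH3 at 60° (0.9); CH3 at 120° is gauche with Et at 180° (1.1); F at 240° is gauche with COOH at 300° (0.7); F at 240° is gauche with Et at 180° (0.6). Total 4.6 kcal/mol.
The maximum (8.8 kcal/mol) occurs with COOH at 240°.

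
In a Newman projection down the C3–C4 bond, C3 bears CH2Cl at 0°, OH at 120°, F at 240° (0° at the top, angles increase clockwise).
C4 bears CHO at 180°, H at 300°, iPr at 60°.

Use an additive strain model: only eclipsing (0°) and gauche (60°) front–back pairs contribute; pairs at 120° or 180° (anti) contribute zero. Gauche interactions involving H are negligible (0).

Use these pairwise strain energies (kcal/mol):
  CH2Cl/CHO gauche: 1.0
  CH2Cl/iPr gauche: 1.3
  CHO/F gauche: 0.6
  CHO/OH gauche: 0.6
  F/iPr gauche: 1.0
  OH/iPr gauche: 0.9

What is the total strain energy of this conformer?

This conformer (staggered): CH2Cl–iPr gauche, OH–CHO gauche, OH–iPr gauche, F–CHO gauche; 1.3 + 0.6 + 0.9 + 0.6 = 3.4 kcal/mol.

3.4 kcal/mol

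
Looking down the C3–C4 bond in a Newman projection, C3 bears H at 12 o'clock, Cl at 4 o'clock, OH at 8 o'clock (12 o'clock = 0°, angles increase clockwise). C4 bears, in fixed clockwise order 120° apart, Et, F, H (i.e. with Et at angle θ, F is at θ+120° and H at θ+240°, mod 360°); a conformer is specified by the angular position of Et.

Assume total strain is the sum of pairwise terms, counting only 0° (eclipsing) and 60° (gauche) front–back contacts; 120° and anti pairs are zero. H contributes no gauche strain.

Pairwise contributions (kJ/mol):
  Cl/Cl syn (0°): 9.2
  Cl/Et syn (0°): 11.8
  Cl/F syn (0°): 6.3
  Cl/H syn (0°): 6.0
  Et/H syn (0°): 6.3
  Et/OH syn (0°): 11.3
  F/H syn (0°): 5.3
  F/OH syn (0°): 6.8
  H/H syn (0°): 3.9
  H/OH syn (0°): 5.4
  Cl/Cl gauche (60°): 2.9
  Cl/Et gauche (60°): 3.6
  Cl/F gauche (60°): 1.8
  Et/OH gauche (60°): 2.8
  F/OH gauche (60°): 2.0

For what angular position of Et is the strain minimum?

Et at 0° is eclipsed. H at 0° is eclipsed with Et at 0° (6.3); Cl at 120° is eclipsed with F at 120° (6.3); OH at 240° is eclipsed with H at 240° (5.4). Total 18.0 kJ/mol.
Et at 60° is staggered. Cl at 120° is gauche with Et at 60° (3.6); Cl at 120° is gauche with F at 180° (1.8); OH at 240° is gauche with F at 180° (2.0). Total 7.4 kJ/mol.
Et at 120° is eclipsed. H at 0° is eclipsed with H at 0° (3.9); Cl at 120° is eclipsed with Et at 120° (11.8); OH at 240° is eclipsed with F at 240° (6.8). Total 22.5 kJ/mol.
Et at 180° is staggered. Cl at 120° is gauche with Et at 180° (3.6); OH at 240° is gauche with Et at 180° (2.8); OH at 240° is gauche with F at 300° (2.0). Total 8.4 kJ/mol.
Et at 240° is eclipsed. H at 0° is eclipsed with F at 0° (5.3); Cl at 120° is eclipsed with H at 120° (6.0); OH at 240° is eclipsed with Et at 240° (11.3). Total 22.6 kJ/mol.
Et at 300° is staggered. Cl at 120° is gauche with F at 60° (1.8); OH at 240° is gauche with Et at 300° (2.8). Total 4.6 kJ/mol.
The minimum (4.6 kJ/mol) occurs with Et at 300°.

300°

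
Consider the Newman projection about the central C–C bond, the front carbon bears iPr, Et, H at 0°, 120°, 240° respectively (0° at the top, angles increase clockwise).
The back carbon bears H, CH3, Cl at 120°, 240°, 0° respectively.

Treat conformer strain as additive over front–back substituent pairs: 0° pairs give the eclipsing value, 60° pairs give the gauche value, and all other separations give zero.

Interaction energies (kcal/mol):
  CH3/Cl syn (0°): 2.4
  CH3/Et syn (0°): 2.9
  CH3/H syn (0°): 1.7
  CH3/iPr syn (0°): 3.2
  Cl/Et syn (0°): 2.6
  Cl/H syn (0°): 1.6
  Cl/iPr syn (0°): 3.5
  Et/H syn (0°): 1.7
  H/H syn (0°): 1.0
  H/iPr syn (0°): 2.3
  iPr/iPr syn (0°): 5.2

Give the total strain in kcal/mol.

This conformer (eclipsed): iPr(0°)/Cl(0°) eclipsed 3.5; Et(120°)/H(120°) eclipsed 1.7; H(240°)/CH3(240°) eclipsed 1.7 → 6.9 kcal/mol.

6.9 kcal/mol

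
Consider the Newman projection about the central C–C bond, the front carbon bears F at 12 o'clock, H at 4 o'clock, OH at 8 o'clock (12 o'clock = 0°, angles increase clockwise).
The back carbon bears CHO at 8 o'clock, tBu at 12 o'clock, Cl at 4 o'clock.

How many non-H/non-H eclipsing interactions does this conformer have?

2

Non-H eclipsing pairs: F(0°)/tBu(0°); OH(240°)/CHO(240°) — 2 interactions.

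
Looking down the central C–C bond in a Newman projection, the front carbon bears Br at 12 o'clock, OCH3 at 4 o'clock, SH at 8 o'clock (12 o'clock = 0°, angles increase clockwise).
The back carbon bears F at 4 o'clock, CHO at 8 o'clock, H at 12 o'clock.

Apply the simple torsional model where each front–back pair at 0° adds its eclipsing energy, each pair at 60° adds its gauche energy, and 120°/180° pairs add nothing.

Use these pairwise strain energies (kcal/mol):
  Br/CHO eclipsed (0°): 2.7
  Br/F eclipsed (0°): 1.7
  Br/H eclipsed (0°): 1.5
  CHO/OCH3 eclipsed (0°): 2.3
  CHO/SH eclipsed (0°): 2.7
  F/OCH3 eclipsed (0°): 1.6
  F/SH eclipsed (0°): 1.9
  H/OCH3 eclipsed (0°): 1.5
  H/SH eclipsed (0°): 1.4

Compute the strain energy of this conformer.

This conformer (eclipsed): Br(0°)/H(0°) eclipsed 1.5; OCH3(120°)/F(120°) eclipsed 1.6; SH(240°)/CHO(240°) eclipsed 2.7 → 5.8 kcal/mol.

5.8 kcal/mol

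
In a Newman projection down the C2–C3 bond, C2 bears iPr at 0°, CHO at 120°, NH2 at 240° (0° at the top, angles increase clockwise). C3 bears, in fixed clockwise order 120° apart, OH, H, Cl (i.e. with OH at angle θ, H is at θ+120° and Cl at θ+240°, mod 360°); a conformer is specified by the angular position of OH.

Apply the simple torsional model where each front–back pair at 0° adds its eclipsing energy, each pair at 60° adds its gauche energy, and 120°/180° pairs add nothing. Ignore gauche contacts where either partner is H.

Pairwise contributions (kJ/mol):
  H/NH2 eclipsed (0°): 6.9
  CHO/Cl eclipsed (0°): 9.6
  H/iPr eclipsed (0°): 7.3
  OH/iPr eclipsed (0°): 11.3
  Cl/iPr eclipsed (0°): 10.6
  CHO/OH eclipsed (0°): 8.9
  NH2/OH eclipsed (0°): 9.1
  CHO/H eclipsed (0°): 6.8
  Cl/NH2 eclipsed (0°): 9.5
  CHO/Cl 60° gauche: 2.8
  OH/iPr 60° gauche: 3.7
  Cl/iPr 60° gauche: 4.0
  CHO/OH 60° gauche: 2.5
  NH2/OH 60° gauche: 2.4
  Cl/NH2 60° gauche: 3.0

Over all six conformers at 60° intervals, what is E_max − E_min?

15.9 kJ/mol

OH at 0° (eclipsed): iPr–OH eclipsed, CHO–H eclipsed, NH2–Cl eclipsed; 11.3 + 6.8 + 9.5 = 27.6 kJ/mol.
OH at 60° (staggered): iPr–OH gauche, iPr–Cl gauche, CHO–OH gauche, NH2–Cl gauche; 3.7 + 4.0 + 2.5 + 3.0 = 13.2 kJ/mol.
OH at 120° (eclipsed): iPr–Cl eclipsed, CHO–OH eclipsed, NH2–H eclipsed; 10.6 + 8.9 + 6.9 = 26.4 kJ/mol.
OH at 180° (staggered): iPr–Cl gauche, CHO–OH gauche, CHO–Cl gauche, NH2–OH gauche; 4.0 + 2.5 + 2.8 + 2.4 = 11.7 kJ/mol.
OH at 240° (eclipsed): iPr–H eclipsed, CHO–Cl eclipsed, NH2–OH eclipsed; 7.3 + 9.6 + 9.1 = 26.0 kJ/mol.
OH at 300° (staggered): iPr–OH gauche, CHO–Cl gauche, NH2–OH gauche, NH2–Cl gauche; 3.7 + 2.8 + 2.4 + 3.0 = 11.9 kJ/mol.
Max at 0° (27.6 kJ/mol), min at 180° (11.7 kJ/mol); barrier = 15.9 kJ/mol.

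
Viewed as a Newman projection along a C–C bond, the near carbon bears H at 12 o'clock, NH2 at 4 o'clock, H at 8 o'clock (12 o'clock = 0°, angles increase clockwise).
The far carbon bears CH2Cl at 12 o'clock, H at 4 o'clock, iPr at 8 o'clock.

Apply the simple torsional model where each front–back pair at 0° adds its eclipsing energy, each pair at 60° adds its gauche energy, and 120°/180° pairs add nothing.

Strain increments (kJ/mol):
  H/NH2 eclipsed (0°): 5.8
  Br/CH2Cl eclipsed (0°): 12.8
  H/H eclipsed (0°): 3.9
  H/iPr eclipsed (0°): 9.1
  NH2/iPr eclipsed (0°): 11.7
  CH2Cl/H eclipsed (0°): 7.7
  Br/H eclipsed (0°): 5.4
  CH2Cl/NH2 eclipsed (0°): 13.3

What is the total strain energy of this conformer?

22.6 kJ/mol

This conformer (eclipsed): H(0°)/CH2Cl(0°) eclipsed 7.7; NH2(120°)/H(120°) eclipsed 5.8; H(240°)/iPr(240°) eclipsed 9.1 → 22.6 kJ/mol.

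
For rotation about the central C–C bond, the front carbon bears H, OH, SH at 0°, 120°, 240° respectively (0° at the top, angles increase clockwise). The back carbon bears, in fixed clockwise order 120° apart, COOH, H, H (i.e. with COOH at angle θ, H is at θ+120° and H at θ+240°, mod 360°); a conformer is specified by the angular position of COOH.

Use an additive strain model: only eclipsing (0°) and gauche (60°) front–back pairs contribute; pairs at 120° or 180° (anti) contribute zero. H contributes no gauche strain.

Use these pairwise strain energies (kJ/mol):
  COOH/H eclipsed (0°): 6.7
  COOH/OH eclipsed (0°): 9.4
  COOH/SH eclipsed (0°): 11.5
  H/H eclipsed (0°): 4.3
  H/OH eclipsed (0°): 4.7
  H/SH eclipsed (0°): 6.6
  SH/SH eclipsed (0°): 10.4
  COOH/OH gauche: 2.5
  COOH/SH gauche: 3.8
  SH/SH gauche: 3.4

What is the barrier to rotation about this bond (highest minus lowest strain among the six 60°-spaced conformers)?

COOH at 0° (eclipsed): H–COOH eclipsed, OH–H eclipsed, SH–H eclipsed; 6.7 + 4.7 + 6.6 = 18.0 kJ/mol.
COOH at 60° (staggered): OH–COOH gauche; 2.5 = 2.5 kJ/mol.
COOH at 120° (eclipsed): H–H eclipsed, OH–COOH eclipsed, SH–H eclipsed; 4.3 + 9.4 + 6.6 = 20.3 kJ/mol.
COOH at 180° (staggered): OH–COOH gauche, SH–COOH gauche; 2.5 + 3.8 = 6.3 kJ/mol.
COOH at 240° (eclipsed): H–H eclipsed, OH–H eclipsed, SH–COOH eclipsed; 4.3 + 4.7 + 11.5 = 20.5 kJ/mol.
COOH at 300° (staggered): SH–COOH gauche; 3.8 = 3.8 kJ/mol.
Max at 240° (20.5 kJ/mol), min at 60° (2.5 kJ/mol); barrier = 18.0 kJ/mol.

18.0 kJ/mol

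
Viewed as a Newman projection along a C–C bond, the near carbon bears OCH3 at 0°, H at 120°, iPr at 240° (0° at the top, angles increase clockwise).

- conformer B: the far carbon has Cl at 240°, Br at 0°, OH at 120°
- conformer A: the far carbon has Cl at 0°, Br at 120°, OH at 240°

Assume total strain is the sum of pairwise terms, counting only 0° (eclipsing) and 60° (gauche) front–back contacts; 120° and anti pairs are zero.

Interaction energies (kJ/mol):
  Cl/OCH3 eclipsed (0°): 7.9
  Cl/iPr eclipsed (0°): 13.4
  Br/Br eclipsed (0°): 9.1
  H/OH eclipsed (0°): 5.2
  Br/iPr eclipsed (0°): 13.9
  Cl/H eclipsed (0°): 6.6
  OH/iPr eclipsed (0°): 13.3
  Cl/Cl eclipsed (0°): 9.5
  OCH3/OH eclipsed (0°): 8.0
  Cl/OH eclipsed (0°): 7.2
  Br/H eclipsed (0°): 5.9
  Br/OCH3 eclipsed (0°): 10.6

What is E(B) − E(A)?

B (eclipsed): OCH3(0°)/Br(0°) eclipsed 10.6; H(120°)/OH(120°) eclipsed 5.2; iPr(240°)/Cl(240°) eclipsed 13.4 → 29.2 kJ/mol.
A (eclipsed): OCH3(0°)/Cl(0°) eclipsed 7.9; H(120°)/Br(120°) eclipsed 5.9; iPr(240°)/OH(240°) eclipsed 13.3 → 27.1 kJ/mol.
E(B) − E(A) = 29.2 − 27.1 = +2.1 kJ/mol.

+2.1 kJ/mol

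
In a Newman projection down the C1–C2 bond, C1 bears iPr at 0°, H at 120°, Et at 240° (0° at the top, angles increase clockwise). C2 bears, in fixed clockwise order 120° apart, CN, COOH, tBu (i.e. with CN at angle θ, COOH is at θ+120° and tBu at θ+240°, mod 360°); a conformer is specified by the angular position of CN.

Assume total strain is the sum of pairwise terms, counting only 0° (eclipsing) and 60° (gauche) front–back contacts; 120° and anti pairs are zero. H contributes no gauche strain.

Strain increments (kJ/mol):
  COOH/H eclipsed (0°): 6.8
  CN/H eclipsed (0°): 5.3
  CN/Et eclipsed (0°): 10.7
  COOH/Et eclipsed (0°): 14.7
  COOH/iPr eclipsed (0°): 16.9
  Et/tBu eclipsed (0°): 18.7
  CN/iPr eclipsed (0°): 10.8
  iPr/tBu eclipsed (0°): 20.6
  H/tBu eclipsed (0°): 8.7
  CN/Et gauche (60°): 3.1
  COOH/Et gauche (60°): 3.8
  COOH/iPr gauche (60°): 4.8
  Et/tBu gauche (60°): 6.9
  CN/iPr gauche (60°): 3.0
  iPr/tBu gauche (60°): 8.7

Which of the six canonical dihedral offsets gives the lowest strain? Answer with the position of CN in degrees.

CN at 0° (eclipsed): iPr(0°)/CN(0°) eclipsed 10.8; H(120°)/COOH(120°) eclipsed 6.8; Et(240°)/tBu(240°) eclipsed 18.7 → 36.3 kJ/mol.
CN at 60° (staggered): iPr(0°)/CN(60°) gauche 3.0; iPr(0°)/tBu(300°) gauche 8.7; Et(240°)/COOH(180°) gauche 3.8; Et(240°)/tBu(300°) gauche 6.9 → 22.4 kJ/mol.
CN at 120° (eclipsed): iPr(0°)/tBu(0°) eclipsed 20.6; H(120°)/CN(120°) eclipsed 5.3; Et(240°)/COOH(240°) eclipsed 14.7 → 40.6 kJ/mol.
CN at 180° (staggered): iPr(0°)/COOH(300°) gauche 4.8; iPr(0°)/tBu(60°) gauche 8.7; Et(240°)/CN(180°) gauche 3.1; Et(240°)/COOH(300°) gauche 3.8 → 20.4 kJ/mol.
CN at 240° (eclipsed): iPr(0°)/COOH(0°) eclipsed 16.9; H(120°)/tBu(120°) eclipsed 8.7; Et(240°)/CN(240°) eclipsed 10.7 → 36.3 kJ/mol.
CN at 300° (staggered): iPr(0°)/CN(300°) gauche 3.0; iPr(0°)/COOH(60°) gauche 4.8; Et(240°)/CN(300°) gauche 3.1; Et(240°)/tBu(180°) gauche 6.9 → 17.8 kJ/mol.
The minimum (17.8 kJ/mol) occurs with CN at 300°.

300°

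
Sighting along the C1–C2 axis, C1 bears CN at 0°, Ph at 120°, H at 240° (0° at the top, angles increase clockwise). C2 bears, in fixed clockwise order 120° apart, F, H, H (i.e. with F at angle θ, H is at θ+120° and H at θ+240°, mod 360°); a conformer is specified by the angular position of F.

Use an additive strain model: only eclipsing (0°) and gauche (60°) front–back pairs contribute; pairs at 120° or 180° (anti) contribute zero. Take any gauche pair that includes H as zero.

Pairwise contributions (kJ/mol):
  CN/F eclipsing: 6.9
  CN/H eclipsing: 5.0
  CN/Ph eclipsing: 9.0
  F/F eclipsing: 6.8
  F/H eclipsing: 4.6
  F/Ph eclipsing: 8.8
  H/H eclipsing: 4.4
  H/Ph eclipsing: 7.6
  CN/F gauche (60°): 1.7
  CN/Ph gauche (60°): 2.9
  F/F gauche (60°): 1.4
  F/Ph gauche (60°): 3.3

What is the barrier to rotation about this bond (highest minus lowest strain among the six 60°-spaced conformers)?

17.2 kJ/mol

F at 0° (eclipsed): CN–F eclipsed, Ph–H eclipsed, H–H eclipsed; 6.9 + 7.6 + 4.4 = 18.9 kJ/mol.
F at 60° (staggered): CN–F gauche, Ph–F gauche; 1.7 + 3.3 = 5.0 kJ/mol.
F at 120° (eclipsed): CN–H eclipsed, Ph–F eclipsed, H–H eclipsed; 5.0 + 8.8 + 4.4 = 18.2 kJ/mol.
F at 180° (staggered): Ph–F gauche; 3.3 = 3.3 kJ/mol.
F at 240° (eclipsed): CN–H eclipsed, Ph–H eclipsed, H–F eclipsed; 5.0 + 7.6 + 4.6 = 17.2 kJ/mol.
F at 300° (staggered): CN–F gauche; 1.7 = 1.7 kJ/mol.
Max at 0° (18.9 kJ/mol), min at 300° (1.7 kJ/mol); barrier = 17.2 kJ/mol.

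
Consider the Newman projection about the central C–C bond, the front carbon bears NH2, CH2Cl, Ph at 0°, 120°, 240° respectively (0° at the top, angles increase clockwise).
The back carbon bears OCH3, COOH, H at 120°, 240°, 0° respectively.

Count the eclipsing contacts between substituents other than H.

2

Non-H eclipsing pairs: CH2Cl(120°)/OCH3(120°); Ph(240°)/COOH(240°) — 2 interactions.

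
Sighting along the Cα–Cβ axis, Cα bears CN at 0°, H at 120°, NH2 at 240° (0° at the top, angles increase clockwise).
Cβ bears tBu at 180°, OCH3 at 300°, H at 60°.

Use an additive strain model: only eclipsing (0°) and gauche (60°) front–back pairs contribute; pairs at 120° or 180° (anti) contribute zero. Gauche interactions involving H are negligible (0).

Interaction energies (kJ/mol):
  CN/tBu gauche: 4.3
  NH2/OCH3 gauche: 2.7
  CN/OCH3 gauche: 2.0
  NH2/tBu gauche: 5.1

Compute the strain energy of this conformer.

This conformer (staggered): CN–OCH3 gauche, NH2–tBu gauche, NH2–OCH3 gauche; 2.0 + 5.1 + 2.7 = 9.8 kJ/mol.

9.8 kJ/mol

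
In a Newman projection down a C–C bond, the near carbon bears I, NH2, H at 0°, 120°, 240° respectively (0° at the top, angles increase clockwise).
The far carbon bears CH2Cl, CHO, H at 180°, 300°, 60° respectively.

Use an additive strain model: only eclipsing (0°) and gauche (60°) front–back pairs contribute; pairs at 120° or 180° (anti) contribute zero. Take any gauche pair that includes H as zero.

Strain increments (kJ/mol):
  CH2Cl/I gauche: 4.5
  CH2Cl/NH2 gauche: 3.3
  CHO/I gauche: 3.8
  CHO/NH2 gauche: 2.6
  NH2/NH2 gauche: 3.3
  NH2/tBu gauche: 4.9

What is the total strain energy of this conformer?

7.1 kJ/mol

This conformer (staggered): I(0°)/CHO(300°) gauche 3.8; NH2(120°)/CH2Cl(180°) gauche 3.3 → 7.1 kJ/mol.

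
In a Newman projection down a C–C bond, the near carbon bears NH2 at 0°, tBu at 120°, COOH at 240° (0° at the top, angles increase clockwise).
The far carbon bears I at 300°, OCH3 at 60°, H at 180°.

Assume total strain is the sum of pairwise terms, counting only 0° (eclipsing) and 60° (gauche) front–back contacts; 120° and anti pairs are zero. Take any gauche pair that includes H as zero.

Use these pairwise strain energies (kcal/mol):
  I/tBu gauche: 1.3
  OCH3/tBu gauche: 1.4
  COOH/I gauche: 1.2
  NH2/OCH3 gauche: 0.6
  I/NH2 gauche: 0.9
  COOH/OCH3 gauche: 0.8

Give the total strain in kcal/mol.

This conformer is staggered. NH2 at 0° is gauche with I at 300° (0.9); NH2 at 0° is gauche with OCH3 at 60° (0.6); tBu at 120° is gauche with OCH3 at 60° (1.4); COOH at 240° is gauche with I at 300° (1.2). Total 4.1 kcal/mol.

4.1 kcal/mol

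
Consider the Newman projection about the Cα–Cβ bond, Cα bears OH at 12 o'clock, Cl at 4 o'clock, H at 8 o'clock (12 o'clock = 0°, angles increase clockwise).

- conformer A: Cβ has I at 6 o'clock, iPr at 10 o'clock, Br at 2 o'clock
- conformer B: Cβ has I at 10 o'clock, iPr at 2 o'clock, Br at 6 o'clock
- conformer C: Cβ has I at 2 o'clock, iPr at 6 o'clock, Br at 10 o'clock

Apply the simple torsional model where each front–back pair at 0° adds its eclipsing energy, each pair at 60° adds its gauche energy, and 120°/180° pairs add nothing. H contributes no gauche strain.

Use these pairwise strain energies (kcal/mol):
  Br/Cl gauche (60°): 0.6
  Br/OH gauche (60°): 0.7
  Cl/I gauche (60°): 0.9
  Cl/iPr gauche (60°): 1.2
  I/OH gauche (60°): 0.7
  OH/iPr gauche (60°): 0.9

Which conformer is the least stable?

C

A (staggered): OH(0°)/iPr(300°) gauche 0.9; OH(0°)/Br(60°) gauche 0.7; Cl(120°)/I(180°) gauche 0.9; Cl(120°)/Br(60°) gauche 0.6 → 3.1 kcal/mol.
B (staggered): OH(0°)/I(300°) gauche 0.7; OH(0°)/iPr(60°) gauche 0.9; Cl(120°)/iPr(60°) gauche 1.2; Cl(120°)/Br(180°) gauche 0.6 → 3.4 kcal/mol.
C (staggered): OH(0°)/I(60°) gauche 0.7; OH(0°)/Br(300°) gauche 0.7; Cl(120°)/I(60°) gauche 0.9; Cl(120°)/iPr(180°) gauche 1.2 → 3.5 kcal/mol.
C has the highest total (3.5 kcal/mol).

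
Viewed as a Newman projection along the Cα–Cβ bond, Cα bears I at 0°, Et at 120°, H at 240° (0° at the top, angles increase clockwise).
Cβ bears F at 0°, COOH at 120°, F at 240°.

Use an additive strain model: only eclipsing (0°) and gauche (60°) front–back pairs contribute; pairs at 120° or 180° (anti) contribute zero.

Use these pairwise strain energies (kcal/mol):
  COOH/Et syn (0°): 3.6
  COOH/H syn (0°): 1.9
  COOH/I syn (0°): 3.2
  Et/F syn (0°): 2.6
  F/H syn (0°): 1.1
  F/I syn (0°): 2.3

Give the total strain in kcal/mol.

7.0 kcal/mol

This conformer (eclipsed): I–F eclipsed, Et–COOH eclipsed, H–F eclipsed; 2.3 + 3.6 + 1.1 = 7.0 kcal/mol.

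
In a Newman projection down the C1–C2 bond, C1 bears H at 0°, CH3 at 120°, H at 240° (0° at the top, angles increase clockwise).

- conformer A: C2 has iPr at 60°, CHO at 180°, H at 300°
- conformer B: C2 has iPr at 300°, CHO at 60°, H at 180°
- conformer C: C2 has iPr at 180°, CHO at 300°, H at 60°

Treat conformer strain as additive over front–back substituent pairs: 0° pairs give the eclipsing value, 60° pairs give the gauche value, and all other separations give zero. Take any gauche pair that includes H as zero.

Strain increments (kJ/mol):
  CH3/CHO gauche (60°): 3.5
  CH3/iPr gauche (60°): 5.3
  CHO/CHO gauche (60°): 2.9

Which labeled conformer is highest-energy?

A (staggered): CH3(120°)/iPr(60°) gauche 5.3; CH3(120°)/CHO(180°) gauche 3.5 → 8.8 kJ/mol.
B (staggered): CH3(120°)/CHO(60°) gauche 3.5 → 3.5 kJ/mol.
C (staggered): CH3(120°)/iPr(180°) gauche 5.3 → 5.3 kJ/mol.
A has the highest total (8.8 kJ/mol).

A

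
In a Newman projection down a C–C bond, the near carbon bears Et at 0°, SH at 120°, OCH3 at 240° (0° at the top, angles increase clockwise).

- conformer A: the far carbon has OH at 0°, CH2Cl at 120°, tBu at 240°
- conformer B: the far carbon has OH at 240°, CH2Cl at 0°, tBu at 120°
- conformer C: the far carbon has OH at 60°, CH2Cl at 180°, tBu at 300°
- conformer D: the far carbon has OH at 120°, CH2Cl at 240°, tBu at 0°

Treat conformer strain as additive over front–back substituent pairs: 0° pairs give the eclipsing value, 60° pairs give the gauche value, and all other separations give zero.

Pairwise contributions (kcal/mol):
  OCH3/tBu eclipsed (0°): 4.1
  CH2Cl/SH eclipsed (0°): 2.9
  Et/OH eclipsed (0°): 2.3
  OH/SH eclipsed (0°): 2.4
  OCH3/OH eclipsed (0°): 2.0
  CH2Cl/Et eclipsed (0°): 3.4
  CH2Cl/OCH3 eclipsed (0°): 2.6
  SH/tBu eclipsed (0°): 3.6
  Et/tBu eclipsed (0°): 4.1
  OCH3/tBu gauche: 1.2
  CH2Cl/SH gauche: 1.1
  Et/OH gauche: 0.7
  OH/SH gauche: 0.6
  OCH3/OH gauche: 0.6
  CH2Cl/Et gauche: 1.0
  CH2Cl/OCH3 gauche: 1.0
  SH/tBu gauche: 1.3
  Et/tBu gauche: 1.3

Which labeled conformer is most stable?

C

A (eclipsed): Et–OH eclipsed, SH–CH2Cl eclipsed, OCH3–tBu eclipsed; 2.3 + 2.9 + 4.1 = 9.3 kcal/mol.
B (eclipsed): Et–CH2Cl eclipsed, SH–tBu eclipsed, OCH3–OH eclipsed; 3.4 + 3.6 + 2.0 = 9.0 kcal/mol.
C (staggered): Et–OH gauche, Et–tBu gauche, SH–OH gauche, SH–CH2Cl gauche, OCH3–CH2Cl gauche, OCH3–tBu gauche; 0.7 + 1.3 + 0.6 + 1.1 + 1.0 + 1.2 = 5.9 kcal/mol.
D (eclipsed): Et–tBu eclipsed, SH–OH eclipsed, OCH3–CH2Cl eclipsed; 4.1 + 2.4 + 2.6 = 9.1 kcal/mol.
C has the lowest total (5.9 kcal/mol).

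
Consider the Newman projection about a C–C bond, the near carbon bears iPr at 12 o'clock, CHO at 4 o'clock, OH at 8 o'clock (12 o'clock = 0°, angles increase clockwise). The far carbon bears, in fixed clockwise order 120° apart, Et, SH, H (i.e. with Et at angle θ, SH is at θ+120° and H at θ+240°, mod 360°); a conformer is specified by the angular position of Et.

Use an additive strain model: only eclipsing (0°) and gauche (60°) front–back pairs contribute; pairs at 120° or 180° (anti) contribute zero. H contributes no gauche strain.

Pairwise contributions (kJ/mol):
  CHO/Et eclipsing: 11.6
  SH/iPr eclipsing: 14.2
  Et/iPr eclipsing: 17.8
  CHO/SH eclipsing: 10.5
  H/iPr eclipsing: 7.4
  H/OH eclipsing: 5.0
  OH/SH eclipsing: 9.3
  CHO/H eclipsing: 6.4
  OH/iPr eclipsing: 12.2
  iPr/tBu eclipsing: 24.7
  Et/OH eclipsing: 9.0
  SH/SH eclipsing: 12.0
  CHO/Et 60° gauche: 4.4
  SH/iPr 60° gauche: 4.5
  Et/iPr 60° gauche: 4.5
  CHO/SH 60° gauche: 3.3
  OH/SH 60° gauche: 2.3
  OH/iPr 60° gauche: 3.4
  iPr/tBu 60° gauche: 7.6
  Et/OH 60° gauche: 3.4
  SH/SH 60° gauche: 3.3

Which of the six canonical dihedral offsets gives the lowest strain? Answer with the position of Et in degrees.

Et at 0° is eclipsed. iPr at 0° is eclipsed with Et at 0° (17.8); CHO at 120° is eclipsed with SH at 120° (10.5); OH at 240° is eclipsed with H at 240° (5.0). Total 33.3 kJ/mol.
Et at 60° is staggered. iPr at 0° is gauche with Et at 60° (4.5); CHO at 120° is gauche with Et at 60° (4.4); CHO at 120° is gauche with SH at 180° (3.3); OH at 240° is gauche with SH at 180° (2.3). Total 14.5 kJ/mol.
Et at 120° is eclipsed. iPr at 0° is eclipsed with H at 0° (7.4); CHO at 120° is eclipsed with Et at 120° (11.6); OH at 240° is eclipsed with SH at 240° (9.3). Total 28.3 kJ/mol.
Et at 180° is staggered. iPr at 0° is gauche with SH at 300° (4.5); CHO at 120° is gauche with Et at 180° (4.4); OH at 240° is gauche with Et at 180° (3.4); OH at 240° is gauche with SH at 300° (2.3). Total 14.6 kJ/mol.
Et at 240° is eclipsed. iPr at 0° is eclipsed with SH at 0° (14.2); CHO at 120° is eclipsed with H at 120° (6.4); OH at 240° is eclipsed with Et at 240° (9.0). Total 29.6 kJ/mol.
Et at 300° is staggered. iPr at 0° is gauche with Et at 300° (4.5); iPr at 0° is gauche with SH at 60° (4.5); CHO at 120° is gauche with SH at 60° (3.3); OH at 240° is gauche with Et at 300° (3.4). Total 15.7 kJ/mol.
The minimum (14.5 kJ/mol) occurs with Et at 60°.

60°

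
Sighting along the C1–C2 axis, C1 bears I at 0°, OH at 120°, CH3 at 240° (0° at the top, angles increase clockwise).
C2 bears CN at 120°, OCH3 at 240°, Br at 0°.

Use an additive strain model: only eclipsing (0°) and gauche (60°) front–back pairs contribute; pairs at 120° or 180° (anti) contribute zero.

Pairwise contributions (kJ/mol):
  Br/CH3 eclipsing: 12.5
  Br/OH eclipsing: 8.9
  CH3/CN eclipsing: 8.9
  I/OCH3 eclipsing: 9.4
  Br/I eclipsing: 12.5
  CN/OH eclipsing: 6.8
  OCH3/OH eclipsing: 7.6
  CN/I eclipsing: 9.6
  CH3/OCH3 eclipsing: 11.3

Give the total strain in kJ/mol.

This conformer (eclipsed): I(0°)/Br(0°) eclipsed 12.5; OH(120°)/CN(120°) eclipsed 6.8; CH3(240°)/OCH3(240°) eclipsed 11.3 → 30.6 kJ/mol.

30.6 kJ/mol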